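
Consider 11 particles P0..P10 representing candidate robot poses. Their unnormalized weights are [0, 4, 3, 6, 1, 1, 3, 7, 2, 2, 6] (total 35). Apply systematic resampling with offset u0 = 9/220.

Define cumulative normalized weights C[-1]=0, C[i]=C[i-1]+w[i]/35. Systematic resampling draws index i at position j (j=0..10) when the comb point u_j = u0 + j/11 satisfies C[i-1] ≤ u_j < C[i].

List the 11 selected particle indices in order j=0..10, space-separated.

1 2 3 3 5 6 7 7 8 10 10

C = [0, 4/35, 1/5, 13/35, 2/5, 3/7, 18/35, 5/7, 27/35, 29/35, 1]
j=0: u_0=9/220 ∈ [0, 4/35) → index 1
j=1: u_1=29/220 ∈ [4/35, 1/5) → index 2
j=2: u_2=49/220 ∈ [1/5, 13/35) → index 3
j=3: u_3=69/220 ∈ [1/5, 13/35) → index 3
j=4: u_4=89/220 ∈ [2/5, 3/7) → index 5
j=5: u_5=109/220 ∈ [3/7, 18/35) → index 6
j=6: u_6=129/220 ∈ [18/35, 5/7) → index 7
j=7: u_7=149/220 ∈ [18/35, 5/7) → index 7
j=8: u_8=169/220 ∈ [5/7, 27/35) → index 8
j=9: u_9=189/220 ∈ [29/35, 1) → index 10
j=10: u_10=19/20 ∈ [29/35, 1) → index 10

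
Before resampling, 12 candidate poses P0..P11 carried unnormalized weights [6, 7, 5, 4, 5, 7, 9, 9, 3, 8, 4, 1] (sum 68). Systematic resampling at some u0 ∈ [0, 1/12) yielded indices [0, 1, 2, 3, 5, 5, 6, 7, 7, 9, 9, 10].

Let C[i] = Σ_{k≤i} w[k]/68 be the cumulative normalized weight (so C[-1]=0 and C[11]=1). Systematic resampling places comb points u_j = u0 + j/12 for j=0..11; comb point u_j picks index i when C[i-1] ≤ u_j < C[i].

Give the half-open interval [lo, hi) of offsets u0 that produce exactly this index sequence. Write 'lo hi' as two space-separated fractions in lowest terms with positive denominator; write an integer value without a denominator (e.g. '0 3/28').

C = [3/34, 13/68, 9/34, 11/34, 27/68, 1/2, 43/68, 13/17, 55/68, 63/68, 67/68, 1]
j=0 picked index 0: u0 ∈ [0, 3/34)
j=1 picked index 1: u0 ∈ [1/204, 11/102)
j=2 picked index 2: u0 ∈ [5/204, 5/51)
j=3 picked index 3: u0 ∈ [1/68, 5/68)
j=4 picked index 5: u0 ∈ [13/204, 1/6)
j=5 picked index 5: u0 ∈ [-1/51, 1/12)
j=6 picked index 6: u0 ∈ [0, 9/68)
j=7 picked index 7: u0 ∈ [5/102, 37/204)
j=8 picked index 7: u0 ∈ [-7/204, 5/51)
j=9 picked index 9: u0 ∈ [1/17, 3/17)
j=10 picked index 9: u0 ∈ [-5/204, 19/204)
j=11 picked index 10: u0 ∈ [1/102, 7/102)
intersection: [13/204, 7/102)

13/204 7/102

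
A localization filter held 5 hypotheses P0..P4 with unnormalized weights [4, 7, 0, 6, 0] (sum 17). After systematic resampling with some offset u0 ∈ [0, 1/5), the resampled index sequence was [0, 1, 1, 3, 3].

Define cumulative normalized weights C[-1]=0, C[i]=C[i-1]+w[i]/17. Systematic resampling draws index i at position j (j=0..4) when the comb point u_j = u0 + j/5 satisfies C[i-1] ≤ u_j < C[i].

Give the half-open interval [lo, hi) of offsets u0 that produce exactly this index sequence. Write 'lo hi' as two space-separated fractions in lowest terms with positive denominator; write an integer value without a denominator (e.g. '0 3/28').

C = [4/17, 11/17, 11/17, 1, 1]
j=0 picked index 0: u0 ∈ [0, 4/17)
j=1 picked index 1: u0 ∈ [3/85, 38/85)
j=2 picked index 1: u0 ∈ [-14/85, 21/85)
j=3 picked index 3: u0 ∈ [4/85, 2/5)
j=4 picked index 3: u0 ∈ [-13/85, 1/5)
intersection: [4/85, 1/5)

4/85 1/5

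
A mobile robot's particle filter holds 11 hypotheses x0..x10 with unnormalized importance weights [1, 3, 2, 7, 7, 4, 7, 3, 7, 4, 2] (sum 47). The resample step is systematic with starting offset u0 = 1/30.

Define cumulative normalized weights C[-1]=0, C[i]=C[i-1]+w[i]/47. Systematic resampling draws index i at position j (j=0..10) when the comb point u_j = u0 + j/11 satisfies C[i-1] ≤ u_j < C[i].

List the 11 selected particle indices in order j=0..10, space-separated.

1 2 3 4 4 5 6 7 8 8 9

C = [1/47, 4/47, 6/47, 13/47, 20/47, 24/47, 31/47, 34/47, 41/47, 45/47, 1]
j=0: u_0=1/30 ∈ [1/47, 4/47) → index 1
j=1: u_1=41/330 ∈ [4/47, 6/47) → index 2
j=2: u_2=71/330 ∈ [6/47, 13/47) → index 3
j=3: u_3=101/330 ∈ [13/47, 20/47) → index 4
j=4: u_4=131/330 ∈ [13/47, 20/47) → index 4
j=5: u_5=161/330 ∈ [20/47, 24/47) → index 5
j=6: u_6=191/330 ∈ [24/47, 31/47) → index 6
j=7: u_7=221/330 ∈ [31/47, 34/47) → index 7
j=8: u_8=251/330 ∈ [34/47, 41/47) → index 8
j=9: u_9=281/330 ∈ [34/47, 41/47) → index 8
j=10: u_10=311/330 ∈ [41/47, 45/47) → index 9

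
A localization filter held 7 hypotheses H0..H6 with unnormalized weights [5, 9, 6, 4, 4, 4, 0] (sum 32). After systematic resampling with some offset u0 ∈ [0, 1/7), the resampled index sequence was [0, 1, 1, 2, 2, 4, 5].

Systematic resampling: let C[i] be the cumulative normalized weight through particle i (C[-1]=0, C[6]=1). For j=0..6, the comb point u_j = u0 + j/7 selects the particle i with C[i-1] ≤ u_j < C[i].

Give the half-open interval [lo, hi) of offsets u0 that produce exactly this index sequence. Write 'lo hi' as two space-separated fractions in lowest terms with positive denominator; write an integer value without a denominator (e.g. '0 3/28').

1/28 3/56

C = [5/32, 7/16, 5/8, 3/4, 7/8, 1, 1]
j=0 picked index 0: u0 ∈ [0, 5/32)
j=1 picked index 1: u0 ∈ [3/224, 33/112)
j=2 picked index 1: u0 ∈ [-29/224, 17/112)
j=3 picked index 2: u0 ∈ [1/112, 11/56)
j=4 picked index 2: u0 ∈ [-15/112, 3/56)
j=5 picked index 4: u0 ∈ [1/28, 9/56)
j=6 picked index 5: u0 ∈ [1/56, 1/7)
intersection: [1/28, 3/56)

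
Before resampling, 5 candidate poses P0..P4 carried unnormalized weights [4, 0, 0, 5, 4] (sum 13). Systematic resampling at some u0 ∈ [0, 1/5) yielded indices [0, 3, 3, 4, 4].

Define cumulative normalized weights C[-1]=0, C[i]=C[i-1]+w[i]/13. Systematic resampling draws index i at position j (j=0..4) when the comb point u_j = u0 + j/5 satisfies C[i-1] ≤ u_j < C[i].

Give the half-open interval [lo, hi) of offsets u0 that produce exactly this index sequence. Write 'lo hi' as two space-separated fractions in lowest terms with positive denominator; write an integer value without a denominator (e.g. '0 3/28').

7/65 1/5

C = [4/13, 4/13, 4/13, 9/13, 1]
j=0 picked index 0: u0 ∈ [0, 4/13)
j=1 picked index 3: u0 ∈ [7/65, 32/65)
j=2 picked index 3: u0 ∈ [-6/65, 19/65)
j=3 picked index 4: u0 ∈ [6/65, 2/5)
j=4 picked index 4: u0 ∈ [-7/65, 1/5)
intersection: [7/65, 1/5)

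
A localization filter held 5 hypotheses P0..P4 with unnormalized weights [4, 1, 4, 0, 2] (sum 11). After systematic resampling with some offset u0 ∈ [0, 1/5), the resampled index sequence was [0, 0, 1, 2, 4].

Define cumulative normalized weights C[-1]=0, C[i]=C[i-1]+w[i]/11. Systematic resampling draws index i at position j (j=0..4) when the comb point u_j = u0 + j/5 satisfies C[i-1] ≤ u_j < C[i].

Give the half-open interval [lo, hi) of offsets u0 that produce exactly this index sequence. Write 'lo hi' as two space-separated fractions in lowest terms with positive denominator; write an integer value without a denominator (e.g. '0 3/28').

1/55 3/55

C = [4/11, 5/11, 9/11, 9/11, 1]
j=0 picked index 0: u0 ∈ [0, 4/11)
j=1 picked index 0: u0 ∈ [-1/5, 9/55)
j=2 picked index 1: u0 ∈ [-2/55, 3/55)
j=3 picked index 2: u0 ∈ [-8/55, 12/55)
j=4 picked index 4: u0 ∈ [1/55, 1/5)
intersection: [1/55, 3/55)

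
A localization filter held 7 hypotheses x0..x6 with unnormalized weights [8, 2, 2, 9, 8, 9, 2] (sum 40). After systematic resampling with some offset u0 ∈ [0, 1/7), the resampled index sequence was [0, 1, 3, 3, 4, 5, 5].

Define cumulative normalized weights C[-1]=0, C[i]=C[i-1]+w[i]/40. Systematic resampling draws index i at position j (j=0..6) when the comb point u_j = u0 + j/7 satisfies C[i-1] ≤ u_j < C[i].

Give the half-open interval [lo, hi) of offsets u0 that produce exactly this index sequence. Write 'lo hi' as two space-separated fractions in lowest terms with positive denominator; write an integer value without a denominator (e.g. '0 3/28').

C = [1/5, 1/4, 3/10, 21/40, 29/40, 19/20, 1]
j=0 picked index 0: u0 ∈ [0, 1/5)
j=1 picked index 1: u0 ∈ [2/35, 3/28)
j=2 picked index 3: u0 ∈ [1/70, 67/280)
j=3 picked index 3: u0 ∈ [-9/70, 27/280)
j=4 picked index 4: u0 ∈ [-13/280, 43/280)
j=5 picked index 5: u0 ∈ [3/280, 33/140)
j=6 picked index 5: u0 ∈ [-37/280, 13/140)
intersection: [2/35, 13/140)

2/35 13/140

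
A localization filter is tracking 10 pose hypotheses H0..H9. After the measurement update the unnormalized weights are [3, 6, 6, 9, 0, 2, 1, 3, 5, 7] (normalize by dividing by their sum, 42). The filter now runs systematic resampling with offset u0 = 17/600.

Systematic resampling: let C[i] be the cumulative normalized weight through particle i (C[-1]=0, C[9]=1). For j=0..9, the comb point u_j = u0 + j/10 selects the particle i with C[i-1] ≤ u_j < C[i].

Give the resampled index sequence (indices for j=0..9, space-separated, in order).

C = [1/14, 3/14, 5/14, 4/7, 4/7, 13/21, 9/14, 5/7, 5/6, 1]
j=0: u_0=17/600 ∈ [0, 1/14) → index 0
j=1: u_1=77/600 ∈ [1/14, 3/14) → index 1
j=2: u_2=137/600 ∈ [3/14, 5/14) → index 2
j=3: u_3=197/600 ∈ [3/14, 5/14) → index 2
j=4: u_4=257/600 ∈ [5/14, 4/7) → index 3
j=5: u_5=317/600 ∈ [5/14, 4/7) → index 3
j=6: u_6=377/600 ∈ [13/21, 9/14) → index 6
j=7: u_7=437/600 ∈ [5/7, 5/6) → index 8
j=8: u_8=497/600 ∈ [5/7, 5/6) → index 8
j=9: u_9=557/600 ∈ [5/6, 1) → index 9

0 1 2 2 3 3 6 8 8 9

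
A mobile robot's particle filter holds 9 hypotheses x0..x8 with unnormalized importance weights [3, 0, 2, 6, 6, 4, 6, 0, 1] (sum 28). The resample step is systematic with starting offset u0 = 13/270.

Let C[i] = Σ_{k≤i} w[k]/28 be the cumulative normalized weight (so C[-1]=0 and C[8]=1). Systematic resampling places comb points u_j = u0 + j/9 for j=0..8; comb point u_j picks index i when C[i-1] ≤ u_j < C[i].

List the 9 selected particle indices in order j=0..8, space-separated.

0 2 3 3 4 4 5 6 6

C = [3/28, 3/28, 5/28, 11/28, 17/28, 3/4, 27/28, 27/28, 1]
j=0: u_0=13/270 ∈ [0, 3/28) → index 0
j=1: u_1=43/270 ∈ [3/28, 5/28) → index 2
j=2: u_2=73/270 ∈ [5/28, 11/28) → index 3
j=3: u_3=103/270 ∈ [5/28, 11/28) → index 3
j=4: u_4=133/270 ∈ [11/28, 17/28) → index 4
j=5: u_5=163/270 ∈ [11/28, 17/28) → index 4
j=6: u_6=193/270 ∈ [17/28, 3/4) → index 5
j=7: u_7=223/270 ∈ [3/4, 27/28) → index 6
j=8: u_8=253/270 ∈ [3/4, 27/28) → index 6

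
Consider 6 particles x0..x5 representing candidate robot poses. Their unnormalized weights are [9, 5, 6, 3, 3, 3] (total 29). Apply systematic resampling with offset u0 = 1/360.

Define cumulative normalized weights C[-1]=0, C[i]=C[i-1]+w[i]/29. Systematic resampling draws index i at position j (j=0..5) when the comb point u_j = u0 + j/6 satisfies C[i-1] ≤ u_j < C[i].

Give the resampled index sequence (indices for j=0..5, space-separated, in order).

C = [9/29, 14/29, 20/29, 23/29, 26/29, 1]
j=0: u_0=1/360 ∈ [0, 9/29) → index 0
j=1: u_1=61/360 ∈ [0, 9/29) → index 0
j=2: u_2=121/360 ∈ [9/29, 14/29) → index 1
j=3: u_3=181/360 ∈ [14/29, 20/29) → index 2
j=4: u_4=241/360 ∈ [14/29, 20/29) → index 2
j=5: u_5=301/360 ∈ [23/29, 26/29) → index 4

0 0 1 2 2 4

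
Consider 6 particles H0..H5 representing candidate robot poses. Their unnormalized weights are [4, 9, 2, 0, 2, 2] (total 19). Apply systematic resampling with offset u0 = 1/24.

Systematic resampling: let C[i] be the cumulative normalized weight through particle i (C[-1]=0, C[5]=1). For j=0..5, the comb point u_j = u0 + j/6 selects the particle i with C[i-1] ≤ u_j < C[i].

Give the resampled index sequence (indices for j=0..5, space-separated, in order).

0 0 1 1 2 4

C = [4/19, 13/19, 15/19, 15/19, 17/19, 1]
j=0: u_0=1/24 ∈ [0, 4/19) → index 0
j=1: u_1=5/24 ∈ [0, 4/19) → index 0
j=2: u_2=3/8 ∈ [4/19, 13/19) → index 1
j=3: u_3=13/24 ∈ [4/19, 13/19) → index 1
j=4: u_4=17/24 ∈ [13/19, 15/19) → index 2
j=5: u_5=7/8 ∈ [15/19, 17/19) → index 4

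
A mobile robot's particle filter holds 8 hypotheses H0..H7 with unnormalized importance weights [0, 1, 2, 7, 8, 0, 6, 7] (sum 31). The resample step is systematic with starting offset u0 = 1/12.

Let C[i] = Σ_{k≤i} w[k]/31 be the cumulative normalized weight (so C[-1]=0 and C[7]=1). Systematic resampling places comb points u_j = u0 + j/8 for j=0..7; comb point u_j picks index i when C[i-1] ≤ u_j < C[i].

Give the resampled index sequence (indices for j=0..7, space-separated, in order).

2 3 4 4 6 6 7 7

C = [0, 1/31, 3/31, 10/31, 18/31, 18/31, 24/31, 1]
j=0: u_0=1/12 ∈ [1/31, 3/31) → index 2
j=1: u_1=5/24 ∈ [3/31, 10/31) → index 3
j=2: u_2=1/3 ∈ [10/31, 18/31) → index 4
j=3: u_3=11/24 ∈ [10/31, 18/31) → index 4
j=4: u_4=7/12 ∈ [18/31, 24/31) → index 6
j=5: u_5=17/24 ∈ [18/31, 24/31) → index 6
j=6: u_6=5/6 ∈ [24/31, 1) → index 7
j=7: u_7=23/24 ∈ [24/31, 1) → index 7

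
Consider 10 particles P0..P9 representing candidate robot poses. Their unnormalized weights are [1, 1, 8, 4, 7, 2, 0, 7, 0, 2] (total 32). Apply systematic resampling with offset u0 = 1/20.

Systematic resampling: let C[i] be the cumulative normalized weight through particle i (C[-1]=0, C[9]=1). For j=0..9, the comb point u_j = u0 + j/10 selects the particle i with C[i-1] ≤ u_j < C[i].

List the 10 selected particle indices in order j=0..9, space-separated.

C = [1/32, 1/16, 5/16, 7/16, 21/32, 23/32, 23/32, 15/16, 15/16, 1]
j=0: u_0=1/20 ∈ [1/32, 1/16) → index 1
j=1: u_1=3/20 ∈ [1/16, 5/16) → index 2
j=2: u_2=1/4 ∈ [1/16, 5/16) → index 2
j=3: u_3=7/20 ∈ [5/16, 7/16) → index 3
j=4: u_4=9/20 ∈ [7/16, 21/32) → index 4
j=5: u_5=11/20 ∈ [7/16, 21/32) → index 4
j=6: u_6=13/20 ∈ [7/16, 21/32) → index 4
j=7: u_7=3/4 ∈ [23/32, 15/16) → index 7
j=8: u_8=17/20 ∈ [23/32, 15/16) → index 7
j=9: u_9=19/20 ∈ [15/16, 1) → index 9

1 2 2 3 4 4 4 7 7 9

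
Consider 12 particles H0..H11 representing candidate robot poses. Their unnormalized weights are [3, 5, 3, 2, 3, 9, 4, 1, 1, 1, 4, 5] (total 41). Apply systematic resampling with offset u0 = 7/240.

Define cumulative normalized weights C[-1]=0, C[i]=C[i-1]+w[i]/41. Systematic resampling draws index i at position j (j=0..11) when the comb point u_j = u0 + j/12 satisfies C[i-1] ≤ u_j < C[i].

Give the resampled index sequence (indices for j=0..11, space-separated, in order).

0 1 2 3 4 5 5 6 6 9 10 11

C = [3/41, 8/41, 11/41, 13/41, 16/41, 25/41, 29/41, 30/41, 31/41, 32/41, 36/41, 1]
j=0: u_0=7/240 ∈ [0, 3/41) → index 0
j=1: u_1=9/80 ∈ [3/41, 8/41) → index 1
j=2: u_2=47/240 ∈ [8/41, 11/41) → index 2
j=3: u_3=67/240 ∈ [11/41, 13/41) → index 3
j=4: u_4=29/80 ∈ [13/41, 16/41) → index 4
j=5: u_5=107/240 ∈ [16/41, 25/41) → index 5
j=6: u_6=127/240 ∈ [16/41, 25/41) → index 5
j=7: u_7=49/80 ∈ [25/41, 29/41) → index 6
j=8: u_8=167/240 ∈ [25/41, 29/41) → index 6
j=9: u_9=187/240 ∈ [31/41, 32/41) → index 9
j=10: u_10=69/80 ∈ [32/41, 36/41) → index 10
j=11: u_11=227/240 ∈ [36/41, 1) → index 11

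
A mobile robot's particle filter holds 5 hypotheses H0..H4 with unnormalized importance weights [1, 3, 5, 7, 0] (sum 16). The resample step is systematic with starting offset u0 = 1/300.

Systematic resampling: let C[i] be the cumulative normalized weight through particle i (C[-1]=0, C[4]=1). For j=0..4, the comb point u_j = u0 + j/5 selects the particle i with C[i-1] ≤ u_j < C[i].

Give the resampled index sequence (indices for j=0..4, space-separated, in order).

0 1 2 3 3

C = [1/16, 1/4, 9/16, 1, 1]
j=0: u_0=1/300 ∈ [0, 1/16) → index 0
j=1: u_1=61/300 ∈ [1/16, 1/4) → index 1
j=2: u_2=121/300 ∈ [1/4, 9/16) → index 2
j=3: u_3=181/300 ∈ [9/16, 1) → index 3
j=4: u_4=241/300 ∈ [9/16, 1) → index 3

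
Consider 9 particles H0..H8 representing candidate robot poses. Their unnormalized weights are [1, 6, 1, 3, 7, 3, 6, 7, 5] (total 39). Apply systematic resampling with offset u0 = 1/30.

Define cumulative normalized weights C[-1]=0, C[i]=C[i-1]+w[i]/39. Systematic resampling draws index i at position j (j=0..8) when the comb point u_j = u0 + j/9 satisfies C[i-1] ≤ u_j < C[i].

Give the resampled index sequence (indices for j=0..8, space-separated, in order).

C = [1/39, 7/39, 8/39, 11/39, 6/13, 7/13, 9/13, 34/39, 1]
j=0: u_0=1/30 ∈ [1/39, 7/39) → index 1
j=1: u_1=13/90 ∈ [1/39, 7/39) → index 1
j=2: u_2=23/90 ∈ [8/39, 11/39) → index 3
j=3: u_3=11/30 ∈ [11/39, 6/13) → index 4
j=4: u_4=43/90 ∈ [6/13, 7/13) → index 5
j=5: u_5=53/90 ∈ [7/13, 9/13) → index 6
j=6: u_6=7/10 ∈ [9/13, 34/39) → index 7
j=7: u_7=73/90 ∈ [9/13, 34/39) → index 7
j=8: u_8=83/90 ∈ [34/39, 1) → index 8

1 1 3 4 5 6 7 7 8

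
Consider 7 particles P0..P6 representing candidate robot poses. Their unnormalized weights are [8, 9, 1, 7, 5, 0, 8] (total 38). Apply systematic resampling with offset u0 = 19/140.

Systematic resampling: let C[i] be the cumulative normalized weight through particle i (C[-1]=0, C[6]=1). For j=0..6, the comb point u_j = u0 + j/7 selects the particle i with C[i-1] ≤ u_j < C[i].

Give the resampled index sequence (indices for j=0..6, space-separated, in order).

C = [4/19, 17/38, 9/19, 25/38, 15/19, 15/19, 1]
j=0: u_0=19/140 ∈ [0, 4/19) → index 0
j=1: u_1=39/140 ∈ [4/19, 17/38) → index 1
j=2: u_2=59/140 ∈ [4/19, 17/38) → index 1
j=3: u_3=79/140 ∈ [9/19, 25/38) → index 3
j=4: u_4=99/140 ∈ [25/38, 15/19) → index 4
j=5: u_5=17/20 ∈ [15/19, 1) → index 6
j=6: u_6=139/140 ∈ [15/19, 1) → index 6

0 1 1 3 4 6 6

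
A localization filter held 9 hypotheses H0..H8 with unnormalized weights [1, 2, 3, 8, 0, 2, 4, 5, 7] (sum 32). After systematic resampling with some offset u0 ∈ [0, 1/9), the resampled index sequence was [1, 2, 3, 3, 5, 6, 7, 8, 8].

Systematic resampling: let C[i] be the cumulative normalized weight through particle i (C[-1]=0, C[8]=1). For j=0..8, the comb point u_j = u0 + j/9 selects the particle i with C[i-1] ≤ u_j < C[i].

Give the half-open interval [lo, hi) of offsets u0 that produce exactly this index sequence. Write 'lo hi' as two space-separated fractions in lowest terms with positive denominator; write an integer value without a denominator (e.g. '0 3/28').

C = [1/32, 3/32, 3/16, 7/16, 7/16, 1/2, 5/8, 25/32, 1]
j=0 picked index 1: u0 ∈ [1/32, 3/32)
j=1 picked index 2: u0 ∈ [-5/288, 11/144)
j=2 picked index 3: u0 ∈ [-5/144, 31/144)
j=3 picked index 3: u0 ∈ [-7/48, 5/48)
j=4 picked index 5: u0 ∈ [-1/144, 1/18)
j=5 picked index 6: u0 ∈ [-1/18, 5/72)
j=6 picked index 7: u0 ∈ [-1/24, 11/96)
j=7 picked index 8: u0 ∈ [1/288, 2/9)
j=8 picked index 8: u0 ∈ [-31/288, 1/9)
intersection: [1/32, 1/18)

1/32 1/18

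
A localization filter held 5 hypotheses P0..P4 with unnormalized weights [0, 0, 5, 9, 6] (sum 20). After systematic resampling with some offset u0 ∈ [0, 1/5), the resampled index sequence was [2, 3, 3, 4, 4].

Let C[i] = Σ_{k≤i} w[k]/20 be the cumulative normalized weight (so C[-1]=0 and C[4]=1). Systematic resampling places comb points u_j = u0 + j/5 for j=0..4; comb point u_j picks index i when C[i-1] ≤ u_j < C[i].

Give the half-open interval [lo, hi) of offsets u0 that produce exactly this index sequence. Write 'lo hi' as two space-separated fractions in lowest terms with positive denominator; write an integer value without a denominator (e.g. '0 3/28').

1/10 1/5

C = [0, 0, 1/4, 7/10, 1]
j=0 picked index 2: u0 ∈ [0, 1/4)
j=1 picked index 3: u0 ∈ [1/20, 1/2)
j=2 picked index 3: u0 ∈ [-3/20, 3/10)
j=3 picked index 4: u0 ∈ [1/10, 2/5)
j=4 picked index 4: u0 ∈ [-1/10, 1/5)
intersection: [1/10, 1/5)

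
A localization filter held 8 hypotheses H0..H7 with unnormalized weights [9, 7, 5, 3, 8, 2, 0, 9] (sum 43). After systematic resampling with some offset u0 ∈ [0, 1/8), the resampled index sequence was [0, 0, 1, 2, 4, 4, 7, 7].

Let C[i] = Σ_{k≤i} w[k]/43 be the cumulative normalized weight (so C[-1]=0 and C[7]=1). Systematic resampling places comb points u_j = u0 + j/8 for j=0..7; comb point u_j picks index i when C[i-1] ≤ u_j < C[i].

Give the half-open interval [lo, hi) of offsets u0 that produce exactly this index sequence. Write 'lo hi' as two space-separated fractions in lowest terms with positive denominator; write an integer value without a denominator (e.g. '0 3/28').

5/86 29/344

C = [9/43, 16/43, 21/43, 24/43, 32/43, 34/43, 34/43, 1]
j=0 picked index 0: u0 ∈ [0, 9/43)
j=1 picked index 0: u0 ∈ [-1/8, 29/344)
j=2 picked index 1: u0 ∈ [-7/172, 21/172)
j=3 picked index 2: u0 ∈ [-1/344, 39/344)
j=4 picked index 4: u0 ∈ [5/86, 21/86)
j=5 picked index 4: u0 ∈ [-23/344, 41/344)
j=6 picked index 7: u0 ∈ [7/172, 1/4)
j=7 picked index 7: u0 ∈ [-29/344, 1/8)
intersection: [5/86, 29/344)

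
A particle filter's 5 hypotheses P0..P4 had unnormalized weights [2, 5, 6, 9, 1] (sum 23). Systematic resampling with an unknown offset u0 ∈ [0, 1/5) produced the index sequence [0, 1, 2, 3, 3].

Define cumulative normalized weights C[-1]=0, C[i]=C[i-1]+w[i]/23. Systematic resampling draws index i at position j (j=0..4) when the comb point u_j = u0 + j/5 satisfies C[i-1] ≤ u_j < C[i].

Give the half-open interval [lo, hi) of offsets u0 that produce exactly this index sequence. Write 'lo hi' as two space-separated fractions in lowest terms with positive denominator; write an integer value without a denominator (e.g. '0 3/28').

0 2/23

C = [2/23, 7/23, 13/23, 22/23, 1]
j=0 picked index 0: u0 ∈ [0, 2/23)
j=1 picked index 1: u0 ∈ [-13/115, 12/115)
j=2 picked index 2: u0 ∈ [-11/115, 19/115)
j=3 picked index 3: u0 ∈ [-4/115, 41/115)
j=4 picked index 3: u0 ∈ [-27/115, 18/115)
intersection: [0, 2/23)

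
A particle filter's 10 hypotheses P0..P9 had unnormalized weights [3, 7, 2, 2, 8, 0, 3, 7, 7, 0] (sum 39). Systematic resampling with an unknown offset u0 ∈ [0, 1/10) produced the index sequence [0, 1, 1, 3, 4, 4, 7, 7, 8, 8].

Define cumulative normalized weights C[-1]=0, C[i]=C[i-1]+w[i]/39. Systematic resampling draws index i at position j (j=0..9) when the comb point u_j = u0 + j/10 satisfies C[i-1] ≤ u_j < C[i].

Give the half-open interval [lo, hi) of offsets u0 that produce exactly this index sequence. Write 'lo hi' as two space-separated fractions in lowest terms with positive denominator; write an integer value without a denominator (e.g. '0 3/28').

C = [1/13, 10/39, 4/13, 14/39, 22/39, 22/39, 25/39, 32/39, 1, 1]
j=0 picked index 0: u0 ∈ [0, 1/13)
j=1 picked index 1: u0 ∈ [-3/130, 61/390)
j=2 picked index 1: u0 ∈ [-8/65, 11/195)
j=3 picked index 3: u0 ∈ [1/130, 23/390)
j=4 picked index 4: u0 ∈ [-8/195, 32/195)
j=5 picked index 4: u0 ∈ [-11/78, 5/78)
j=6 picked index 7: u0 ∈ [8/195, 43/195)
j=7 picked index 7: u0 ∈ [-23/390, 47/390)
j=8 picked index 8: u0 ∈ [4/195, 1/5)
j=9 picked index 8: u0 ∈ [-31/390, 1/10)
intersection: [8/195, 11/195)

8/195 11/195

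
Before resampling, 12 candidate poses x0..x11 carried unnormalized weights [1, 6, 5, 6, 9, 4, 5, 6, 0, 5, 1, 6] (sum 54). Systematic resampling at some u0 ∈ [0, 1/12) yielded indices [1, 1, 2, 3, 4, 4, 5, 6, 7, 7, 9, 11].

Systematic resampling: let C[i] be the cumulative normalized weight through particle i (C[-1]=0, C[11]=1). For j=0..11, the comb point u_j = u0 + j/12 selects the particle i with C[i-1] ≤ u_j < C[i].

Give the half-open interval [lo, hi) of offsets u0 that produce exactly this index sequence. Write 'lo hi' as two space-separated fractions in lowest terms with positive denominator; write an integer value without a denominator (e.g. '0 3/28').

C = [1/54, 7/54, 2/9, 1/3, 1/2, 31/54, 2/3, 7/9, 7/9, 47/54, 8/9, 1]
j=0 picked index 1: u0 ∈ [1/54, 7/54)
j=1 picked index 1: u0 ∈ [-7/108, 5/108)
j=2 picked index 2: u0 ∈ [-1/27, 1/18)
j=3 picked index 3: u0 ∈ [-1/36, 1/12)
j=4 picked index 4: u0 ∈ [0, 1/6)
j=5 picked index 4: u0 ∈ [-1/12, 1/12)
j=6 picked index 5: u0 ∈ [0, 2/27)
j=7 picked index 6: u0 ∈ [-1/108, 1/12)
j=8 picked index 7: u0 ∈ [0, 1/9)
j=9 picked index 7: u0 ∈ [-1/12, 1/36)
j=10 picked index 9: u0 ∈ [-1/18, 1/27)
j=11 picked index 11: u0 ∈ [-1/36, 1/12)
intersection: [1/54, 1/36)

1/54 1/36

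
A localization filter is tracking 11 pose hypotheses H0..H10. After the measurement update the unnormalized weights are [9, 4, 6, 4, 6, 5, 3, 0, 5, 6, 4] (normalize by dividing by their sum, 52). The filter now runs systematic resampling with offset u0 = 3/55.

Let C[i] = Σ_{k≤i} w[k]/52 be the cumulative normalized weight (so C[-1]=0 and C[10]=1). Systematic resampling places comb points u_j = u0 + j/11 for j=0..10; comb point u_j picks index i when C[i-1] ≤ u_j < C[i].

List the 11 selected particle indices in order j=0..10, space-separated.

0 0 1 2 3 4 5 6 8 9 10

C = [9/52, 1/4, 19/52, 23/52, 29/52, 17/26, 37/52, 37/52, 21/26, 12/13, 1]
j=0: u_0=3/55 ∈ [0, 9/52) → index 0
j=1: u_1=8/55 ∈ [0, 9/52) → index 0
j=2: u_2=13/55 ∈ [9/52, 1/4) → index 1
j=3: u_3=18/55 ∈ [1/4, 19/52) → index 2
j=4: u_4=23/55 ∈ [19/52, 23/52) → index 3
j=5: u_5=28/55 ∈ [23/52, 29/52) → index 4
j=6: u_6=3/5 ∈ [29/52, 17/26) → index 5
j=7: u_7=38/55 ∈ [17/26, 37/52) → index 6
j=8: u_8=43/55 ∈ [37/52, 21/26) → index 8
j=9: u_9=48/55 ∈ [21/26, 12/13) → index 9
j=10: u_10=53/55 ∈ [12/13, 1) → index 10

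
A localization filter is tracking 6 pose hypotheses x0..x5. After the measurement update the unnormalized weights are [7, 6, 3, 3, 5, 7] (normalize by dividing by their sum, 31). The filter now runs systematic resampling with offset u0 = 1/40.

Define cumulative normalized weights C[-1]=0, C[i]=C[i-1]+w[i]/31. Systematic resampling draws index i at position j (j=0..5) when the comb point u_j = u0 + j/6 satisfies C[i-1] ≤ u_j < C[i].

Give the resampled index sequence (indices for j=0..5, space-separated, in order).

0 0 1 3 4 5

C = [7/31, 13/31, 16/31, 19/31, 24/31, 1]
j=0: u_0=1/40 ∈ [0, 7/31) → index 0
j=1: u_1=23/120 ∈ [0, 7/31) → index 0
j=2: u_2=43/120 ∈ [7/31, 13/31) → index 1
j=3: u_3=21/40 ∈ [16/31, 19/31) → index 3
j=4: u_4=83/120 ∈ [19/31, 24/31) → index 4
j=5: u_5=103/120 ∈ [24/31, 1) → index 5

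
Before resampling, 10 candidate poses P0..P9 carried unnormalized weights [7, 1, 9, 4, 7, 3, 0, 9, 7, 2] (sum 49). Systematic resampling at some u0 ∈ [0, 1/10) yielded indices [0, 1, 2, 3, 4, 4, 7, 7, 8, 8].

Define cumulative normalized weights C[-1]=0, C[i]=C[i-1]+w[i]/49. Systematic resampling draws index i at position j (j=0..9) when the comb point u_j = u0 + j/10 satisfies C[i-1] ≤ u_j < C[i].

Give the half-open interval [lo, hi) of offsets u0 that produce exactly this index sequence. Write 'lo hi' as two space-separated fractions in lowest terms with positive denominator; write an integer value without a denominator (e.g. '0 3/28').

23/490 29/490

C = [1/7, 8/49, 17/49, 3/7, 4/7, 31/49, 31/49, 40/49, 47/49, 1]
j=0 picked index 0: u0 ∈ [0, 1/7)
j=1 picked index 1: u0 ∈ [3/70, 31/490)
j=2 picked index 2: u0 ∈ [-9/245, 36/245)
j=3 picked index 3: u0 ∈ [23/490, 9/70)
j=4 picked index 4: u0 ∈ [1/35, 6/35)
j=5 picked index 4: u0 ∈ [-1/14, 1/14)
j=6 picked index 7: u0 ∈ [8/245, 53/245)
j=7 picked index 7: u0 ∈ [-33/490, 57/490)
j=8 picked index 8: u0 ∈ [4/245, 39/245)
j=9 picked index 8: u0 ∈ [-41/490, 29/490)
intersection: [23/490, 29/490)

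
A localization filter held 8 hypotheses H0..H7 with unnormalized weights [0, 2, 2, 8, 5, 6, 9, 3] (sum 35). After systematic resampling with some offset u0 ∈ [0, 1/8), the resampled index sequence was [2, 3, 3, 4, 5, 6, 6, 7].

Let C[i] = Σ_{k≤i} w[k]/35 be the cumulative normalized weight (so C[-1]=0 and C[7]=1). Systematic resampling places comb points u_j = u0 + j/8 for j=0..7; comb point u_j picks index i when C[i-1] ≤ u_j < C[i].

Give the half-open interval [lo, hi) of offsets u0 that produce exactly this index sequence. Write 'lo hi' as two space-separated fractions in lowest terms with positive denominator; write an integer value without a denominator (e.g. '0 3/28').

2/35 13/140

C = [0, 2/35, 4/35, 12/35, 17/35, 23/35, 32/35, 1]
j=0 picked index 2: u0 ∈ [2/35, 4/35)
j=1 picked index 3: u0 ∈ [-3/280, 61/280)
j=2 picked index 3: u0 ∈ [-19/140, 13/140)
j=3 picked index 4: u0 ∈ [-9/280, 31/280)
j=4 picked index 5: u0 ∈ [-1/70, 11/70)
j=5 picked index 6: u0 ∈ [9/280, 81/280)
j=6 picked index 6: u0 ∈ [-13/140, 23/140)
j=7 picked index 7: u0 ∈ [11/280, 1/8)
intersection: [2/35, 13/140)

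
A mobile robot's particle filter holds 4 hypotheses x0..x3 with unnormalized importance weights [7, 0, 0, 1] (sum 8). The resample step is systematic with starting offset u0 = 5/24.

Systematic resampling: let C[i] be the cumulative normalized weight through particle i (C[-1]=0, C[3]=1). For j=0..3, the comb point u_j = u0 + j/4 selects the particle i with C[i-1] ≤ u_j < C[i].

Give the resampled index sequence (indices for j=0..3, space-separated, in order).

0 0 0 3

C = [7/8, 7/8, 7/8, 1]
j=0: u_0=5/24 ∈ [0, 7/8) → index 0
j=1: u_1=11/24 ∈ [0, 7/8) → index 0
j=2: u_2=17/24 ∈ [0, 7/8) → index 0
j=3: u_3=23/24 ∈ [7/8, 1) → index 3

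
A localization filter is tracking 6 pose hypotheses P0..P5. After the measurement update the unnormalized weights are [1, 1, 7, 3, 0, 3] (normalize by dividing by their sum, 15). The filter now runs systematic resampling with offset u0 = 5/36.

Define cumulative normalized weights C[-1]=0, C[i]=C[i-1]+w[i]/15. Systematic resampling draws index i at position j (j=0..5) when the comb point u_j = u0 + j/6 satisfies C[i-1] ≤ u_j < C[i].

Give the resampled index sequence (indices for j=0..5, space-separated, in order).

C = [1/15, 2/15, 3/5, 4/5, 4/5, 1]
j=0: u_0=5/36 ∈ [2/15, 3/5) → index 2
j=1: u_1=11/36 ∈ [2/15, 3/5) → index 2
j=2: u_2=17/36 ∈ [2/15, 3/5) → index 2
j=3: u_3=23/36 ∈ [3/5, 4/5) → index 3
j=4: u_4=29/36 ∈ [4/5, 1) → index 5
j=5: u_5=35/36 ∈ [4/5, 1) → index 5

2 2 2 3 5 5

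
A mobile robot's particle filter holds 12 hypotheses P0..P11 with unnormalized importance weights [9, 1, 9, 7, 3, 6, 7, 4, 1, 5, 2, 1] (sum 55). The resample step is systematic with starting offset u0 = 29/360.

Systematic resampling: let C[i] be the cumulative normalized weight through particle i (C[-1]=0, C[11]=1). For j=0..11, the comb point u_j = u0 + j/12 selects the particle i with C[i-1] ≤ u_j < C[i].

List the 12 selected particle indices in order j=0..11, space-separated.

0 1 2 2 3 4 5 6 6 7 9 11

C = [9/55, 2/11, 19/55, 26/55, 29/55, 7/11, 42/55, 46/55, 47/55, 52/55, 54/55, 1]
j=0: u_0=29/360 ∈ [0, 9/55) → index 0
j=1: u_1=59/360 ∈ [9/55, 2/11) → index 1
j=2: u_2=89/360 ∈ [2/11, 19/55) → index 2
j=3: u_3=119/360 ∈ [2/11, 19/55) → index 2
j=4: u_4=149/360 ∈ [19/55, 26/55) → index 3
j=5: u_5=179/360 ∈ [26/55, 29/55) → index 4
j=6: u_6=209/360 ∈ [29/55, 7/11) → index 5
j=7: u_7=239/360 ∈ [7/11, 42/55) → index 6
j=8: u_8=269/360 ∈ [7/11, 42/55) → index 6
j=9: u_9=299/360 ∈ [42/55, 46/55) → index 7
j=10: u_10=329/360 ∈ [47/55, 52/55) → index 9
j=11: u_11=359/360 ∈ [54/55, 1) → index 11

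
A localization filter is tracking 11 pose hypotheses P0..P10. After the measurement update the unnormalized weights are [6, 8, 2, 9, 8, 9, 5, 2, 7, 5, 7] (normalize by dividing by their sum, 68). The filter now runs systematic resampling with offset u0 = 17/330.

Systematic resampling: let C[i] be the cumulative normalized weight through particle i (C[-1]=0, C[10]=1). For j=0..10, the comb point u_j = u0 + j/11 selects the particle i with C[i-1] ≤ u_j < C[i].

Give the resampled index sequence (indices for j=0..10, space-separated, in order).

C = [3/34, 7/34, 4/17, 25/68, 33/68, 21/34, 47/68, 49/68, 14/17, 61/68, 1]
j=0: u_0=17/330 ∈ [0, 3/34) → index 0
j=1: u_1=47/330 ∈ [3/34, 7/34) → index 1
j=2: u_2=7/30 ∈ [7/34, 4/17) → index 2
j=3: u_3=107/330 ∈ [4/17, 25/68) → index 3
j=4: u_4=137/330 ∈ [25/68, 33/68) → index 4
j=5: u_5=167/330 ∈ [33/68, 21/34) → index 5
j=6: u_6=197/330 ∈ [33/68, 21/34) → index 5
j=7: u_7=227/330 ∈ [21/34, 47/68) → index 6
j=8: u_8=257/330 ∈ [49/68, 14/17) → index 8
j=9: u_9=287/330 ∈ [14/17, 61/68) → index 9
j=10: u_10=317/330 ∈ [61/68, 1) → index 10

0 1 2 3 4 5 5 6 8 9 10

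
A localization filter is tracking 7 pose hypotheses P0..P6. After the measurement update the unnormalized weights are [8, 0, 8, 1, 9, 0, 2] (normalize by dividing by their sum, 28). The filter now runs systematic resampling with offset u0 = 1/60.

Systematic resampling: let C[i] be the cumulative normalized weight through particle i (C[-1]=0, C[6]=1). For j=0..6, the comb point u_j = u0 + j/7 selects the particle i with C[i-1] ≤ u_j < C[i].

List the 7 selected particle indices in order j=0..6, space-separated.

0 0 2 2 3 4 4

C = [2/7, 2/7, 4/7, 17/28, 13/14, 13/14, 1]
j=0: u_0=1/60 ∈ [0, 2/7) → index 0
j=1: u_1=67/420 ∈ [0, 2/7) → index 0
j=2: u_2=127/420 ∈ [2/7, 4/7) → index 2
j=3: u_3=187/420 ∈ [2/7, 4/7) → index 2
j=4: u_4=247/420 ∈ [4/7, 17/28) → index 3
j=5: u_5=307/420 ∈ [17/28, 13/14) → index 4
j=6: u_6=367/420 ∈ [17/28, 13/14) → index 4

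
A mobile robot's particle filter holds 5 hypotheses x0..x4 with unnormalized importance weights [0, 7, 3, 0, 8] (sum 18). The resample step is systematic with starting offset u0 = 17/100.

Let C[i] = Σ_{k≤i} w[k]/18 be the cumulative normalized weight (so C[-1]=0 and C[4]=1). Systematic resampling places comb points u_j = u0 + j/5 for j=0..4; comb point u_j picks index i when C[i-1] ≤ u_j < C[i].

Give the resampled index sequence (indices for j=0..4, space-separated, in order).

C = [0, 7/18, 5/9, 5/9, 1]
j=0: u_0=17/100 ∈ [0, 7/18) → index 1
j=1: u_1=37/100 ∈ [0, 7/18) → index 1
j=2: u_2=57/100 ∈ [5/9, 1) → index 4
j=3: u_3=77/100 ∈ [5/9, 1) → index 4
j=4: u_4=97/100 ∈ [5/9, 1) → index 4

1 1 4 4 4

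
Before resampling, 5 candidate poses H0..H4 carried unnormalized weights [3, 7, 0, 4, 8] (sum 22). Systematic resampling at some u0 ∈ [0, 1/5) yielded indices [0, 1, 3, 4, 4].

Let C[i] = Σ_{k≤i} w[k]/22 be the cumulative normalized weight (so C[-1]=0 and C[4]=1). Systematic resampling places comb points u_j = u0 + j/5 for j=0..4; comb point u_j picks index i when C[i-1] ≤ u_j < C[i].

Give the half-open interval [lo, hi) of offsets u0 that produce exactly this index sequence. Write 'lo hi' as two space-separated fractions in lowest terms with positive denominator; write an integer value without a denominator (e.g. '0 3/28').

3/55 3/22

C = [3/22, 5/11, 5/11, 7/11, 1]
j=0 picked index 0: u0 ∈ [0, 3/22)
j=1 picked index 1: u0 ∈ [-7/110, 14/55)
j=2 picked index 3: u0 ∈ [3/55, 13/55)
j=3 picked index 4: u0 ∈ [2/55, 2/5)
j=4 picked index 4: u0 ∈ [-9/55, 1/5)
intersection: [3/55, 3/22)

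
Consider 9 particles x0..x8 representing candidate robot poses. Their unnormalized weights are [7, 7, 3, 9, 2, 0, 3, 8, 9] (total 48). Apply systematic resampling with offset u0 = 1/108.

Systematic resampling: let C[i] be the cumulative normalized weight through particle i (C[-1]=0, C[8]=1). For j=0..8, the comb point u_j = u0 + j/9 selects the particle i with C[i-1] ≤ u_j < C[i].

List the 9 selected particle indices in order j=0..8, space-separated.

C = [7/48, 7/24, 17/48, 13/24, 7/12, 7/12, 31/48, 13/16, 1]
j=0: u_0=1/108 ∈ [0, 7/48) → index 0
j=1: u_1=13/108 ∈ [0, 7/48) → index 0
j=2: u_2=25/108 ∈ [7/48, 7/24) → index 1
j=3: u_3=37/108 ∈ [7/24, 17/48) → index 2
j=4: u_4=49/108 ∈ [17/48, 13/24) → index 3
j=5: u_5=61/108 ∈ [13/24, 7/12) → index 4
j=6: u_6=73/108 ∈ [31/48, 13/16) → index 7
j=7: u_7=85/108 ∈ [31/48, 13/16) → index 7
j=8: u_8=97/108 ∈ [13/16, 1) → index 8

0 0 1 2 3 4 7 7 8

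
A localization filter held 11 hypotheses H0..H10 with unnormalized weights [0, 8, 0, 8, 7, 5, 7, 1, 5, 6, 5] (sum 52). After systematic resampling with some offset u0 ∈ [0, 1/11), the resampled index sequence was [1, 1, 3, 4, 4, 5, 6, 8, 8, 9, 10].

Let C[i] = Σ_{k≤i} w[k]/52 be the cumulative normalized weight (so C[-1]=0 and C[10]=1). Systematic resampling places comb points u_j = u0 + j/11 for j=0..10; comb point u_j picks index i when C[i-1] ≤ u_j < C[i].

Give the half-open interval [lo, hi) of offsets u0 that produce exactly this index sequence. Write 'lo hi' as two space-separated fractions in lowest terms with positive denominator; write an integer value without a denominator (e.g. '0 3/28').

C = [0, 2/13, 2/13, 4/13, 23/52, 7/13, 35/52, 9/13, 41/52, 47/52, 1]
j=0 picked index 1: u0 ∈ [0, 2/13)
j=1 picked index 1: u0 ∈ [-1/11, 9/143)
j=2 picked index 3: u0 ∈ [-4/143, 18/143)
j=3 picked index 4: u0 ∈ [5/143, 97/572)
j=4 picked index 4: u0 ∈ [-8/143, 45/572)
j=5 picked index 5: u0 ∈ [-7/572, 12/143)
j=6 picked index 6: u0 ∈ [-1/143, 73/572)
j=7 picked index 8: u0 ∈ [8/143, 87/572)
j=8 picked index 8: u0 ∈ [-5/143, 35/572)
j=9 picked index 9: u0 ∈ [-17/572, 49/572)
j=10 picked index 10: u0 ∈ [-3/572, 1/11)
intersection: [8/143, 35/572)

8/143 35/572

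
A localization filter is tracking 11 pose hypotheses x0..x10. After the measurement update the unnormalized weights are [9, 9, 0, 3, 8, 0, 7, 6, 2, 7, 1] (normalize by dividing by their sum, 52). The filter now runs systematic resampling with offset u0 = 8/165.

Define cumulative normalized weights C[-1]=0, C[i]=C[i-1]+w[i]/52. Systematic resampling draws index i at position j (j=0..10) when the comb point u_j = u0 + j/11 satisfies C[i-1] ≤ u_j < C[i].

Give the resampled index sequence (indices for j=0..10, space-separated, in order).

0 0 1 1 4 4 6 6 7 9 9

C = [9/52, 9/26, 9/26, 21/52, 29/52, 29/52, 9/13, 21/26, 11/13, 51/52, 1]
j=0: u_0=8/165 ∈ [0, 9/52) → index 0
j=1: u_1=23/165 ∈ [0, 9/52) → index 0
j=2: u_2=38/165 ∈ [9/52, 9/26) → index 1
j=3: u_3=53/165 ∈ [9/52, 9/26) → index 1
j=4: u_4=68/165 ∈ [21/52, 29/52) → index 4
j=5: u_5=83/165 ∈ [21/52, 29/52) → index 4
j=6: u_6=98/165 ∈ [29/52, 9/13) → index 6
j=7: u_7=113/165 ∈ [29/52, 9/13) → index 6
j=8: u_8=128/165 ∈ [9/13, 21/26) → index 7
j=9: u_9=13/15 ∈ [11/13, 51/52) → index 9
j=10: u_10=158/165 ∈ [11/13, 51/52) → index 9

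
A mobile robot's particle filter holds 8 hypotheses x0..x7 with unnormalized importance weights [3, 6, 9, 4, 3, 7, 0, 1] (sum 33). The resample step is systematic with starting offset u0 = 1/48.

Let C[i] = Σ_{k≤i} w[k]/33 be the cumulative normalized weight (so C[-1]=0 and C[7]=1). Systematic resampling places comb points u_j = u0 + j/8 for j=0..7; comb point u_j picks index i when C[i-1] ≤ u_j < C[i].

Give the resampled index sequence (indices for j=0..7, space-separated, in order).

C = [1/11, 3/11, 6/11, 2/3, 25/33, 32/33, 32/33, 1]
j=0: u_0=1/48 ∈ [0, 1/11) → index 0
j=1: u_1=7/48 ∈ [1/11, 3/11) → index 1
j=2: u_2=13/48 ∈ [1/11, 3/11) → index 1
j=3: u_3=19/48 ∈ [3/11, 6/11) → index 2
j=4: u_4=25/48 ∈ [3/11, 6/11) → index 2
j=5: u_5=31/48 ∈ [6/11, 2/3) → index 3
j=6: u_6=37/48 ∈ [25/33, 32/33) → index 5
j=7: u_7=43/48 ∈ [25/33, 32/33) → index 5

0 1 1 2 2 3 5 5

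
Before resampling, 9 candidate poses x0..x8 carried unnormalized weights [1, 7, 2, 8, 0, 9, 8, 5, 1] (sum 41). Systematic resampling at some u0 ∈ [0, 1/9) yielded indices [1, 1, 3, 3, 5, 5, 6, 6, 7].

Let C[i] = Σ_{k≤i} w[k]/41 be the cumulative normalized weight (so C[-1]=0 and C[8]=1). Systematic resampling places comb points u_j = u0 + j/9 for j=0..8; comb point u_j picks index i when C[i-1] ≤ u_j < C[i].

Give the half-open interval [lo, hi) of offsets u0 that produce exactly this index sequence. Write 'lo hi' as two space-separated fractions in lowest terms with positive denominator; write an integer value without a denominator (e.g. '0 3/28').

C = [1/41, 8/41, 10/41, 18/41, 18/41, 27/41, 35/41, 40/41, 1]
j=0 picked index 1: u0 ∈ [1/41, 8/41)
j=1 picked index 1: u0 ∈ [-32/369, 31/369)
j=2 picked index 3: u0 ∈ [8/369, 80/369)
j=3 picked index 3: u0 ∈ [-11/123, 13/123)
j=4 picked index 5: u0 ∈ [-2/369, 79/369)
j=5 picked index 5: u0 ∈ [-43/369, 38/369)
j=6 picked index 6: u0 ∈ [-1/123, 23/123)
j=7 picked index 6: u0 ∈ [-44/369, 28/369)
j=8 picked index 7: u0 ∈ [-13/369, 32/369)
intersection: [1/41, 28/369)

1/41 28/369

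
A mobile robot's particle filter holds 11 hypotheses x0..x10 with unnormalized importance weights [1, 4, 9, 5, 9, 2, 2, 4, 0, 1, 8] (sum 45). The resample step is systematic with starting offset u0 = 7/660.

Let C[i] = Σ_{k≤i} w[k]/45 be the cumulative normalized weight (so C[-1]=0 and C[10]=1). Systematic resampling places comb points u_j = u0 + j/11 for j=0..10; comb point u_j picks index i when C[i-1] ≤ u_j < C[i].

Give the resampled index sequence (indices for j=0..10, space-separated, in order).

0 1 2 2 3 4 4 5 7 10 10

C = [1/45, 1/9, 14/45, 19/45, 28/45, 2/3, 32/45, 4/5, 4/5, 37/45, 1]
j=0: u_0=7/660 ∈ [0, 1/45) → index 0
j=1: u_1=67/660 ∈ [1/45, 1/9) → index 1
j=2: u_2=127/660 ∈ [1/9, 14/45) → index 2
j=3: u_3=17/60 ∈ [1/9, 14/45) → index 2
j=4: u_4=247/660 ∈ [14/45, 19/45) → index 3
j=5: u_5=307/660 ∈ [19/45, 28/45) → index 4
j=6: u_6=367/660 ∈ [19/45, 28/45) → index 4
j=7: u_7=427/660 ∈ [28/45, 2/3) → index 5
j=8: u_8=487/660 ∈ [32/45, 4/5) → index 7
j=9: u_9=547/660 ∈ [37/45, 1) → index 10
j=10: u_10=607/660 ∈ [37/45, 1) → index 10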